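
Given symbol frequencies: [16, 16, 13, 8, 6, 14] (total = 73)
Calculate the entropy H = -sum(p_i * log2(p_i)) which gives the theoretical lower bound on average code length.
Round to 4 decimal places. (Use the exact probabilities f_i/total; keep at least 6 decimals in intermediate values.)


Per-symbol terms -p_i * log2(p_i) with p_i = f_i/73:
  p = 16/73 = 0.219178: log2(p) = -2.189825, -p*log2(p) = 0.479962
  p = 16/73 = 0.219178: log2(p) = -2.189825, -p*log2(p) = 0.479962
  p = 13/73 = 0.178082: log2(p) = -2.489385, -p*log2(p) = 0.443315
  p = 8/73 = 0.109589: log2(p) = -3.189825, -p*log2(p) = 0.349570
  p = 6/73 = 0.082192: log2(p) = -3.604862, -p*log2(p) = 0.296290
  p = 14/73 = 0.191781: log2(p) = -2.382470, -p*log2(p) = 0.456912
H = 0.479962 + 0.479962 + 0.443315 + 0.349570 + 0.296290 + 0.456912 = 2.506011

H = 2.506 bits/symbol


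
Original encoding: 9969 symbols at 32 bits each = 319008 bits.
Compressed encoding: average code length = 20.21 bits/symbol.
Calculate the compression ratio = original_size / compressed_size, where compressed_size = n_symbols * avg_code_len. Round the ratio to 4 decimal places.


original_size = n_symbols * orig_bits = 9969 * 32 = 319008 bits
compressed_size = n_symbols * avg_code_len = 9969 * 20.21 = 201473.49 bits
ratio = original_size / compressed_size = 319008 / 201473.49 = 1.5834

Compression ratio = 1.5834


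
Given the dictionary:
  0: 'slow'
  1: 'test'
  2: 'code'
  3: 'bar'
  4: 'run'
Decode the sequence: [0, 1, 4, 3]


Look up each index in the dictionary:
  0 -> 'slow'
  1 -> 'test'
  4 -> 'run'
  3 -> 'bar'

Decoded: "slow test run bar"


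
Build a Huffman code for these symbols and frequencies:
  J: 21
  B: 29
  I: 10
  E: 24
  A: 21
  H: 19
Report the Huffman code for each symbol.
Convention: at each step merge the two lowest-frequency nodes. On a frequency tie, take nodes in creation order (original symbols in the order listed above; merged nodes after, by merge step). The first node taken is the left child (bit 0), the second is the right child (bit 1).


Huffman tree construction:
Step 1: Merge I(10) + H(19) = 29
Step 2: Merge J(21) + A(21) = 42
Step 3: Merge E(24) + B(29) = 53
Step 4: Merge (I+H)(29) + (J+A)(42) = 71
Step 5: Merge (E+B)(53) + ((I+H)+(J+A))(71) = 124
Read each symbol's code off the tree from the root (left child = 0, right child = 1).

Codes:
  J: 110 (length 3)
  B: 01 (length 2)
  I: 100 (length 3)
  E: 00 (length 2)
  A: 111 (length 3)
  H: 101 (length 3)
Average code length: 319/124 = 2.5726 bits/symbol


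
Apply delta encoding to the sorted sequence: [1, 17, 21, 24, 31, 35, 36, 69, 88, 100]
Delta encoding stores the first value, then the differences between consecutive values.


First value: 1
Deltas:
  17 - 1 = 16
  21 - 17 = 4
  24 - 21 = 3
  31 - 24 = 7
  35 - 31 = 4
  36 - 35 = 1
  69 - 36 = 33
  88 - 69 = 19
  100 - 88 = 12


Delta encoded: [1, 16, 4, 3, 7, 4, 1, 33, 19, 12]


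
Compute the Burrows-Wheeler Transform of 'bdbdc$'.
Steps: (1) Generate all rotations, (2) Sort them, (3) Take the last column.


Rotations (sorted):
  0: $bdbdc -> last char: c
  1: bdbdc$ -> last char: $
  2: bdc$bd -> last char: d
  3: c$bdbd -> last char: d
  4: dbdc$b -> last char: b
  5: dc$bdb -> last char: b


BWT = c$ddbb


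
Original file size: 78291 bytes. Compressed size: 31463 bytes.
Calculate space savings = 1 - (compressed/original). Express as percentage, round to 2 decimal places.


ratio = compressed/original = 31463/78291 = 0.401873
savings = 1 - ratio = 1 - 0.401873 = 0.598127
as a percentage: 0.598127 * 100 = 59.81%

Space savings = 1 - 31463/78291 = 59.81%


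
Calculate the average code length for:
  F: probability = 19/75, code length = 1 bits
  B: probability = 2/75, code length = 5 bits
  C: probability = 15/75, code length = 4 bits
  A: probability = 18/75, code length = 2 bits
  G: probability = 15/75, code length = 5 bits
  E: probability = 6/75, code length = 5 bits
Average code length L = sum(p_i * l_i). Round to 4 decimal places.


Weighted contributions p_i * l_i:
  F: (19/75) * 1 = 19/75
  B: (2/75) * 5 = 10/75
  C: (15/75) * 4 = 60/75
  A: (18/75) * 2 = 36/75
  G: (15/75) * 5 = 75/75
  E: (6/75) * 5 = 30/75
Sum = (19 + 10 + 60 + 36 + 75 + 30)/75 = 230/75

L = 230/75 = 3.0667 bits/symbol


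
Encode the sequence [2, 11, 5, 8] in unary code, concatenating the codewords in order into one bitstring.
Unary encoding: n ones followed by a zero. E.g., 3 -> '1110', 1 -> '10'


Encode each number as n ones followed by a terminating 0:
  2 -> 110 (3 bits)
  11 -> 111111111110 (12 bits)
  5 -> 111110 (6 bits)
  8 -> 111111110 (9 bits)
Total length = 3 + 12 + 6 + 9 = 30 bits.

Unary([2, 11, 5, 8]) = 110111111111110111110111111110 (30 bits)


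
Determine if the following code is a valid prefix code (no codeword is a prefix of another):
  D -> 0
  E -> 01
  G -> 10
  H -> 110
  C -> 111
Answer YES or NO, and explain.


Checking each pair (does one codeword prefix another?):
  D='0' vs E='01': prefix -- VIOLATION

NO -- this is NOT a valid prefix code. D (0) is a prefix of E (01).


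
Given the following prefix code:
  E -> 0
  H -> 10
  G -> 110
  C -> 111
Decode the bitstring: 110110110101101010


Decoding step by step:
Bits 110 -> G
Bits 110 -> G
Bits 110 -> G
Bits 10 -> H
Bits 110 -> G
Bits 10 -> H
Bits 10 -> H


Decoded message: GGGHGHH


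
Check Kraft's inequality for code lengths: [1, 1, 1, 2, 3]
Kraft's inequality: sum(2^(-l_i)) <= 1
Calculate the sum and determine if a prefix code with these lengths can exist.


Sum = 2^(-1) + 2^(-1) + 2^(-1) + 2^(-2) + 2^(-3)
    = 0.5 + 0.5 + 0.5 + 0.25 + 0.125
    = 15/8 = 1.875
Since 1.875 > 1, Kraft's inequality is NOT satisfied.
A prefix code with these lengths CANNOT exist.

Kraft sum = 1.875. Not satisfied.


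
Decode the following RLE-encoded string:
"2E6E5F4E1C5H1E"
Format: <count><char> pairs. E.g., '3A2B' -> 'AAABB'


Expanding each <count><char> pair:
  2E -> 'EE'
  6E -> 'EEEEEE'
  5F -> 'FFFFF'
  4E -> 'EEEE'
  1C -> 'C'
  5H -> 'HHHHH'
  1E -> 'E'

Decoded = EEEEEEEEFFFFFEEEECHHHHHE


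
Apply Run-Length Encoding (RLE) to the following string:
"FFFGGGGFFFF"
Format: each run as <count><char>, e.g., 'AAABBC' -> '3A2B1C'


Scanning runs left to right:
  i=0: run of 'F' x 3 -> '3F'
  i=3: run of 'G' x 4 -> '4G'
  i=7: run of 'F' x 4 -> '4F'

RLE = 3F4G4F


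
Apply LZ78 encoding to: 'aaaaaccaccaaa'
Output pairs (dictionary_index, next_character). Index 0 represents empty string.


LZ78 encoding steps:
Dictionary: {0: ''}
Step 1: w='' (idx 0), next='a' -> output (0, 'a'), add 'a' as idx 1
Step 2: w='a' (idx 1), next='a' -> output (1, 'a'), add 'aa' as idx 2
Step 3: w='aa' (idx 2), next='c' -> output (2, 'c'), add 'aac' as idx 3
Step 4: w='' (idx 0), next='c' -> output (0, 'c'), add 'c' as idx 4
Step 5: w='a' (idx 1), next='c' -> output (1, 'c'), add 'ac' as idx 5
Step 6: w='c' (idx 4), next='a' -> output (4, 'a'), add 'ca' as idx 6
Step 7: w='aa' (idx 2), end of input -> output (2, '')


Encoded: [(0, 'a'), (1, 'a'), (2, 'c'), (0, 'c'), (1, 'c'), (4, 'a'), (2, '')]


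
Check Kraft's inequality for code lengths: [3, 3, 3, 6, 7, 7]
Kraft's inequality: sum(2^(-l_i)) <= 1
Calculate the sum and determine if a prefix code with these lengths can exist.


Sum = 2^(-3) + 2^(-3) + 2^(-3) + 2^(-6) + 2^(-7) + 2^(-7)
    = 0.125 + 0.125 + 0.125 + 0.015625 + 0.0078125 + 0.0078125
    = 52/128 = 0.40625
Since 0.40625 <= 1, Kraft's inequality IS satisfied.
A prefix code with these lengths CAN exist.

Kraft sum = 0.40625. Satisfied.


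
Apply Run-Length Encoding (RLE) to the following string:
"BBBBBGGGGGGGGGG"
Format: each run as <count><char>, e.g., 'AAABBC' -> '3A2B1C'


Scanning runs left to right:
  i=0: run of 'B' x 5 -> '5B'
  i=5: run of 'G' x 10 -> '10G'

RLE = 5B10G


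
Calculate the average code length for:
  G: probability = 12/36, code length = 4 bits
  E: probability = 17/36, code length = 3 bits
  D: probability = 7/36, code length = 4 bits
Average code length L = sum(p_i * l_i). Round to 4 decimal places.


Weighted contributions p_i * l_i:
  G: (12/36) * 4 = 48/36
  E: (17/36) * 3 = 51/36
  D: (7/36) * 4 = 28/36
Sum = (48 + 51 + 28)/36 = 127/36

L = 127/36 = 3.5278 bits/symbol


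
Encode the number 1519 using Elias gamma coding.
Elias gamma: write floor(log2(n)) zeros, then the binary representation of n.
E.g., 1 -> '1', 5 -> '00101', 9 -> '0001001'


num_bits = floor(log2(1519)) + 1 = 11
leading_zeros = num_bits - 1 = 10
binary(1519) = 10111101111

Elias gamma(1519) = '0000000000' + '10111101111' = 000000000010111101111 (21 bits)


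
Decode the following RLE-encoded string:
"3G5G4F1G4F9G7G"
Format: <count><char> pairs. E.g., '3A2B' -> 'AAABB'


Expanding each <count><char> pair:
  3G -> 'GGG'
  5G -> 'GGGGG'
  4F -> 'FFFF'
  1G -> 'G'
  4F -> 'FFFF'
  9G -> 'GGGGGGGGG'
  7G -> 'GGGGGGG'

Decoded = GGGGGGGGFFFFGFFFFGGGGGGGGGGGGGGGG


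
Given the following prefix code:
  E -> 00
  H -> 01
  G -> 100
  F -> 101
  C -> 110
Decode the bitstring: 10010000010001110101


Decoding step by step:
Bits 100 -> G
Bits 100 -> G
Bits 00 -> E
Bits 01 -> H
Bits 00 -> E
Bits 01 -> H
Bits 110 -> C
Bits 101 -> F


Decoded message: GGEHEHCF


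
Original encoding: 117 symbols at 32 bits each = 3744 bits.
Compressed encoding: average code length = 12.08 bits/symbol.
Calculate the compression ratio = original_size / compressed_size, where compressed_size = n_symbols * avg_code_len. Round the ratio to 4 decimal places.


original_size = n_symbols * orig_bits = 117 * 32 = 3744 bits
compressed_size = n_symbols * avg_code_len = 117 * 12.08 = 1413.36 bits
ratio = original_size / compressed_size = 3744 / 1413.36 = 2.649

Compression ratio = 2.649


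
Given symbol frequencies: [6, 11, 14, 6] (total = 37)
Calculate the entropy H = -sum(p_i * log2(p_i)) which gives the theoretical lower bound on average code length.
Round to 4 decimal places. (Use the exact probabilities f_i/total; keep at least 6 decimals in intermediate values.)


Per-symbol terms -p_i * log2(p_i) with p_i = f_i/37:
  p = 6/37 = 0.162162: log2(p) = -2.624491, -p*log2(p) = 0.425593
  p = 11/37 = 0.297297: log2(p) = -1.750022, -p*log2(p) = 0.520277
  p = 14/37 = 0.378378: log2(p) = -1.402098, -p*log2(p) = 0.530524
  p = 6/37 = 0.162162: log2(p) = -2.624491, -p*log2(p) = 0.425593
H = 0.425593 + 0.520277 + 0.530524 + 0.425593 = 1.901987

H = 1.902 bits/symbol


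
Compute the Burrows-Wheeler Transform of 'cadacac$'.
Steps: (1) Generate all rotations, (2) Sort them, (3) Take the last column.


Rotations (sorted):
  0: $cadacac -> last char: c
  1: ac$cadac -> last char: c
  2: acac$cad -> last char: d
  3: adacac$c -> last char: c
  4: c$cadaca -> last char: a
  5: cac$cada -> last char: a
  6: cadacac$ -> last char: $
  7: dacac$ca -> last char: a


BWT = ccdcaa$a


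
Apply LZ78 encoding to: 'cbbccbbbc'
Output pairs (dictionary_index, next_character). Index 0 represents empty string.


LZ78 encoding steps:
Dictionary: {0: ''}
Step 1: w='' (idx 0), next='c' -> output (0, 'c'), add 'c' as idx 1
Step 2: w='' (idx 0), next='b' -> output (0, 'b'), add 'b' as idx 2
Step 3: w='b' (idx 2), next='c' -> output (2, 'c'), add 'bc' as idx 3
Step 4: w='c' (idx 1), next='b' -> output (1, 'b'), add 'cb' as idx 4
Step 5: w='b' (idx 2), next='b' -> output (2, 'b'), add 'bb' as idx 5
Step 6: w='c' (idx 1), end of input -> output (1, '')


Encoded: [(0, 'c'), (0, 'b'), (2, 'c'), (1, 'b'), (2, 'b'), (1, '')]


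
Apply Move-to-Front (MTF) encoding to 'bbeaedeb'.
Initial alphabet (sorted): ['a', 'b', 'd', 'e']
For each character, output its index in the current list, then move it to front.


MTF encoding:
'b': index 1 in ['a', 'b', 'd', 'e'] -> ['b', 'a', 'd', 'e']
'b': index 0 in ['b', 'a', 'd', 'e'] -> ['b', 'a', 'd', 'e']
'e': index 3 in ['b', 'a', 'd', 'e'] -> ['e', 'b', 'a', 'd']
'a': index 2 in ['e', 'b', 'a', 'd'] -> ['a', 'e', 'b', 'd']
'e': index 1 in ['a', 'e', 'b', 'd'] -> ['e', 'a', 'b', 'd']
'd': index 3 in ['e', 'a', 'b', 'd'] -> ['d', 'e', 'a', 'b']
'e': index 1 in ['d', 'e', 'a', 'b'] -> ['e', 'd', 'a', 'b']
'b': index 3 in ['e', 'd', 'a', 'b'] -> ['b', 'e', 'd', 'a']


Output: [1, 0, 3, 2, 1, 3, 1, 3]


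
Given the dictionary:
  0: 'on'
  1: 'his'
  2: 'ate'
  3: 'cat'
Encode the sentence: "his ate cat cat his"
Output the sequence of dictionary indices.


Look up each word in the dictionary:
  'his' -> 1
  'ate' -> 2
  'cat' -> 3
  'cat' -> 3
  'his' -> 1

Encoded: [1, 2, 3, 3, 1]


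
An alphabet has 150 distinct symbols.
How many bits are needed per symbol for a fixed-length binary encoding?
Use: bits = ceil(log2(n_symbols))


log2(150) = 7.2288
Bracket: 2^7 = 128 < 150 <= 2^8 = 256
So ceil(log2(150)) = 8

bits = ceil(log2(150)) = ceil(7.2288) = 8 bits


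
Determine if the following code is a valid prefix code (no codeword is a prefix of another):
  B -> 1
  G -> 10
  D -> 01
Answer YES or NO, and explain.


Checking each pair (does one codeword prefix another?):
  B='1' vs G='10': prefix -- VIOLATION

NO -- this is NOT a valid prefix code. B (1) is a prefix of G (10).


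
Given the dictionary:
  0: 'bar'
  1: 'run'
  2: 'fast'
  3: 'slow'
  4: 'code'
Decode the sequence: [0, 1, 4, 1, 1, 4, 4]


Look up each index in the dictionary:
  0 -> 'bar'
  1 -> 'run'
  4 -> 'code'
  1 -> 'run'
  1 -> 'run'
  4 -> 'code'
  4 -> 'code'

Decoded: "bar run code run run code code"


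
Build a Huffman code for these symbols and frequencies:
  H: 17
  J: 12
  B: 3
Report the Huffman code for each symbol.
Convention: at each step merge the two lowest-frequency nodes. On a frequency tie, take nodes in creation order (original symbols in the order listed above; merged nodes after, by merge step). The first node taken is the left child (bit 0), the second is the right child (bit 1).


Huffman tree construction:
Step 1: Merge B(3) + J(12) = 15
Step 2: Merge (B+J)(15) + H(17) = 32
Read each symbol's code off the tree from the root (left child = 0, right child = 1).

Codes:
  H: 1 (length 1)
  J: 01 (length 2)
  B: 00 (length 2)
Average code length: 47/32 = 1.4688 bits/symbol


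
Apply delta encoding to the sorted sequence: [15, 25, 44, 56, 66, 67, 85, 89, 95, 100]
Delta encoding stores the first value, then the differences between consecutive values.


First value: 15
Deltas:
  25 - 15 = 10
  44 - 25 = 19
  56 - 44 = 12
  66 - 56 = 10
  67 - 66 = 1
  85 - 67 = 18
  89 - 85 = 4
  95 - 89 = 6
  100 - 95 = 5


Delta encoded: [15, 10, 19, 12, 10, 1, 18, 4, 6, 5]


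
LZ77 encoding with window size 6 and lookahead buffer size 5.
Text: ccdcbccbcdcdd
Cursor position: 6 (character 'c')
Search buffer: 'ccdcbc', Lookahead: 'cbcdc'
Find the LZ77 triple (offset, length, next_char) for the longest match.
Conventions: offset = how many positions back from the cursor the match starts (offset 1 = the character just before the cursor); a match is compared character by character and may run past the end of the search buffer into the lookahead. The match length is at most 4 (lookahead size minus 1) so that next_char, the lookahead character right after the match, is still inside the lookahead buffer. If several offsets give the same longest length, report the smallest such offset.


Try each offset into the search buffer:
  offset=1 (pos 5, char 'c'): match length 1
  offset=2 (pos 4, char 'b'): match length 0
  offset=3 (pos 3, char 'c'): match length 3
  offset=4 (pos 2, char 'd'): match length 0
  offset=5 (pos 1, char 'c'): match length 1
  offset=6 (pos 0, char 'c'): match length 1
Longest match has length 3 at offset 3.
next_char = character at position 6 + 3 = 9 -> 'd'

Best match: offset=3, length=3 (matching 'cbc' starting at position 3)
LZ77 triple: (3, 3, 'd')


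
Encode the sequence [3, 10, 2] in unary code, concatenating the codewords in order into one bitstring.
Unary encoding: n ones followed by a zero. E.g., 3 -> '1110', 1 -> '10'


Encode each number as n ones followed by a terminating 0:
  3 -> 1110 (4 bits)
  10 -> 11111111110 (11 bits)
  2 -> 110 (3 bits)
Total length = 4 + 11 + 3 = 18 bits.

Unary([3, 10, 2]) = 111011111111110110 (18 bits)


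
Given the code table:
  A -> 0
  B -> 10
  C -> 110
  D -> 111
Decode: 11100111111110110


Decoding:
111 -> D
0 -> A
0 -> A
111 -> D
111 -> D
110 -> C
110 -> C


Result: DAADDCC


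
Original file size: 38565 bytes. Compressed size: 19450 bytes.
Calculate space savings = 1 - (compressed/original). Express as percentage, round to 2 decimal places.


ratio = compressed/original = 19450/38565 = 0.504343
savings = 1 - ratio = 1 - 0.504343 = 0.495657
as a percentage: 0.495657 * 100 = 49.57%

Space savings = 1 - 19450/38565 = 49.57%


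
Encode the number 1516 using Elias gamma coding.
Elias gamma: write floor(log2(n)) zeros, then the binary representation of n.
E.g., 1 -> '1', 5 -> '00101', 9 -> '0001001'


num_bits = floor(log2(1516)) + 1 = 11
leading_zeros = num_bits - 1 = 10
binary(1516) = 10111101100

Elias gamma(1516) = '0000000000' + '10111101100' = 000000000010111101100 (21 bits)


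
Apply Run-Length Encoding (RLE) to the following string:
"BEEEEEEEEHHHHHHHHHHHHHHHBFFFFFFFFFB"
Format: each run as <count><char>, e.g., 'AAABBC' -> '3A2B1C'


Scanning runs left to right:
  i=0: run of 'B' x 1 -> '1B'
  i=1: run of 'E' x 8 -> '8E'
  i=9: run of 'H' x 15 -> '15H'
  i=24: run of 'B' x 1 -> '1B'
  i=25: run of 'F' x 9 -> '9F'
  i=34: run of 'B' x 1 -> '1B'

RLE = 1B8E15H1B9F1B


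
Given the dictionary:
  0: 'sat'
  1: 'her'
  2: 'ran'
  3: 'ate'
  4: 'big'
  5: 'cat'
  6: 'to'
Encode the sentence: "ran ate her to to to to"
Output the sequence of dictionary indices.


Look up each word in the dictionary:
  'ran' -> 2
  'ate' -> 3
  'her' -> 1
  'to' -> 6
  'to' -> 6
  'to' -> 6
  'to' -> 6

Encoded: [2, 3, 1, 6, 6, 6, 6]


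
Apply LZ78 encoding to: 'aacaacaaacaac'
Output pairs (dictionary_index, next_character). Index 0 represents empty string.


LZ78 encoding steps:
Dictionary: {0: ''}
Step 1: w='' (idx 0), next='a' -> output (0, 'a'), add 'a' as idx 1
Step 2: w='a' (idx 1), next='c' -> output (1, 'c'), add 'ac' as idx 2
Step 3: w='a' (idx 1), next='a' -> output (1, 'a'), add 'aa' as idx 3
Step 4: w='' (idx 0), next='c' -> output (0, 'c'), add 'c' as idx 4
Step 5: w='aa' (idx 3), next='a' -> output (3, 'a'), add 'aaa' as idx 5
Step 6: w='c' (idx 4), next='a' -> output (4, 'a'), add 'ca' as idx 6
Step 7: w='ac' (idx 2), end of input -> output (2, '')


Encoded: [(0, 'a'), (1, 'c'), (1, 'a'), (0, 'c'), (3, 'a'), (4, 'a'), (2, '')]


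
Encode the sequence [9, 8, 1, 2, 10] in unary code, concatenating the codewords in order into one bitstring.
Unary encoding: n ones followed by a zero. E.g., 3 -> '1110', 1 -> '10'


Encode each number as n ones followed by a terminating 0:
  9 -> 1111111110 (10 bits)
  8 -> 111111110 (9 bits)
  1 -> 10 (2 bits)
  2 -> 110 (3 bits)
  10 -> 11111111110 (11 bits)
Total length = 10 + 9 + 2 + 3 + 11 = 35 bits.

Unary([9, 8, 1, 2, 10]) = 11111111101111111101011011111111110 (35 bits)


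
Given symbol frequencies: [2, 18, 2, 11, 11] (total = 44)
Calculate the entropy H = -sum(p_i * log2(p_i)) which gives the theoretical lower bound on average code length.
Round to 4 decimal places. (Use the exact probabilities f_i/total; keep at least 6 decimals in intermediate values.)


Per-symbol terms -p_i * log2(p_i) with p_i = f_i/44:
  p = 2/44 = 0.045455: log2(p) = -4.459432, -p*log2(p) = 0.202701
  p = 18/44 = 0.409091: log2(p) = -1.289507, -p*log2(p) = 0.527525
  p = 2/44 = 0.045455: log2(p) = -4.459432, -p*log2(p) = 0.202701
  p = 11/44 = 0.250000: log2(p) = -2.000000, -p*log2(p) = 0.500000
  p = 11/44 = 0.250000: log2(p) = -2.000000, -p*log2(p) = 0.500000
H = 0.202701 + 0.527525 + 0.202701 + 0.500000 + 0.500000 = 1.932927

H = 1.9329 bits/symbol


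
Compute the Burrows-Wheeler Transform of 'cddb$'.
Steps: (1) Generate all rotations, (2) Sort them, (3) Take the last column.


Rotations (sorted):
  0: $cddb -> last char: b
  1: b$cdd -> last char: d
  2: cddb$ -> last char: $
  3: db$cd -> last char: d
  4: ddb$c -> last char: c


BWT = bd$dc


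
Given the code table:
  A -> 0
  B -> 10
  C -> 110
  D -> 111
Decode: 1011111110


Decoding:
10 -> B
111 -> D
111 -> D
10 -> B


Result: BDDB


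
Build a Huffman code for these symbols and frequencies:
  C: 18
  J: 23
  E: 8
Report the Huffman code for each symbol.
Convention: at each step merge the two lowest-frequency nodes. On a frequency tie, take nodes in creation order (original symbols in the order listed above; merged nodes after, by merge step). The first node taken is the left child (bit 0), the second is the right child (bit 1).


Huffman tree construction:
Step 1: Merge E(8) + C(18) = 26
Step 2: Merge J(23) + (E+C)(26) = 49
Read each symbol's code off the tree from the root (left child = 0, right child = 1).

Codes:
  C: 11 (length 2)
  J: 0 (length 1)
  E: 10 (length 2)
Average code length: 75/49 = 1.5306 bits/symbol


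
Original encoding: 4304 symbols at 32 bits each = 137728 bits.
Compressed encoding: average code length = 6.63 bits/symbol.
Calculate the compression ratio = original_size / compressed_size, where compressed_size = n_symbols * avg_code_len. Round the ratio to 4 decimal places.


original_size = n_symbols * orig_bits = 4304 * 32 = 137728 bits
compressed_size = n_symbols * avg_code_len = 4304 * 6.63 = 28535.52 bits
ratio = original_size / compressed_size = 137728 / 28535.52 = 4.8265

Compression ratio = 4.8265


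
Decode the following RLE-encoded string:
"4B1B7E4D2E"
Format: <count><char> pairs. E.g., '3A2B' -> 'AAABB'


Expanding each <count><char> pair:
  4B -> 'BBBB'
  1B -> 'B'
  7E -> 'EEEEEEE'
  4D -> 'DDDD'
  2E -> 'EE'

Decoded = BBBBBEEEEEEEDDDDEE


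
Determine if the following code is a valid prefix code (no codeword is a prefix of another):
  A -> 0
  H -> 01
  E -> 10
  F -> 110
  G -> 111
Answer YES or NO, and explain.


Checking each pair (does one codeword prefix another?):
  A='0' vs H='01': prefix -- VIOLATION

NO -- this is NOT a valid prefix code. A (0) is a prefix of H (01).


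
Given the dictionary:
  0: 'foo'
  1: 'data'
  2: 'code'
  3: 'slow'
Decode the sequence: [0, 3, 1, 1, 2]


Look up each index in the dictionary:
  0 -> 'foo'
  3 -> 'slow'
  1 -> 'data'
  1 -> 'data'
  2 -> 'code'

Decoded: "foo slow data data code"


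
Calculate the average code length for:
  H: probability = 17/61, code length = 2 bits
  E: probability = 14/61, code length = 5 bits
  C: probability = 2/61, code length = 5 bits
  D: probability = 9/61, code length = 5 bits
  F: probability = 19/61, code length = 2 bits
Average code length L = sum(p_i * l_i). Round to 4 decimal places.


Weighted contributions p_i * l_i:
  H: (17/61) * 2 = 34/61
  E: (14/61) * 5 = 70/61
  C: (2/61) * 5 = 10/61
  D: (9/61) * 5 = 45/61
  F: (19/61) * 2 = 38/61
Sum = (34 + 70 + 10 + 45 + 38)/61 = 197/61

L = 197/61 = 3.2295 bits/symbol


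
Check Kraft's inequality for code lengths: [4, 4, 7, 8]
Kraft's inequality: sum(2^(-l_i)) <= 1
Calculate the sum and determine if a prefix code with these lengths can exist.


Sum = 2^(-4) + 2^(-4) + 2^(-7) + 2^(-8)
    = 0.0625 + 0.0625 + 0.0078125 + 0.00390625
    = 35/256 = 0.13671875
Since 0.13671875 <= 1, Kraft's inequality IS satisfied.
A prefix code with these lengths CAN exist.

Kraft sum = 0.13671875. Satisfied.


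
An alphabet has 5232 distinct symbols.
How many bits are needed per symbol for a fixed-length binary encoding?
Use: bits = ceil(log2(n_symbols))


log2(5232) = 12.3531
Bracket: 2^12 = 4096 < 5232 <= 2^13 = 8192
So ceil(log2(5232)) = 13

bits = ceil(log2(5232)) = ceil(12.3531) = 13 bits


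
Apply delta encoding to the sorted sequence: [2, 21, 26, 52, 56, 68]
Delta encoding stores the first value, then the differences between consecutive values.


First value: 2
Deltas:
  21 - 2 = 19
  26 - 21 = 5
  52 - 26 = 26
  56 - 52 = 4
  68 - 56 = 12


Delta encoded: [2, 19, 5, 26, 4, 12]


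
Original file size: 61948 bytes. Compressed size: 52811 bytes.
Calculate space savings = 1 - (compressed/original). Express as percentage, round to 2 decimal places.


ratio = compressed/original = 52811/61948 = 0.852505
savings = 1 - ratio = 1 - 0.852505 = 0.147495
as a percentage: 0.147495 * 100 = 14.75%

Space savings = 1 - 52811/61948 = 14.75%


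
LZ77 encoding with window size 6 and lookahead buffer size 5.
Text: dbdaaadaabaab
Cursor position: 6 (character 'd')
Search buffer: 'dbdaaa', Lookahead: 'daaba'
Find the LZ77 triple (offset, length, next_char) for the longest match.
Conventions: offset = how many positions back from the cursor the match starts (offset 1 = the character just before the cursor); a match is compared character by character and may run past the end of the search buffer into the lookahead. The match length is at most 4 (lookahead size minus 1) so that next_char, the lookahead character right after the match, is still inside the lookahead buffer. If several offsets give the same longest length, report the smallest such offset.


Try each offset into the search buffer:
  offset=1 (pos 5, char 'a'): match length 0
  offset=2 (pos 4, char 'a'): match length 0
  offset=3 (pos 3, char 'a'): match length 0
  offset=4 (pos 2, char 'd'): match length 3
  offset=5 (pos 1, char 'b'): match length 0
  offset=6 (pos 0, char 'd'): match length 1
Longest match has length 3 at offset 4.
next_char = character at position 6 + 3 = 9 -> 'b'

Best match: offset=4, length=3 (matching 'daa' starting at position 2)
LZ77 triple: (4, 3, 'b')


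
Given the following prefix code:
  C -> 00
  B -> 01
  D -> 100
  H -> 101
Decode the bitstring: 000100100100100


Decoding step by step:
Bits 00 -> C
Bits 01 -> B
Bits 00 -> C
Bits 100 -> D
Bits 100 -> D
Bits 100 -> D


Decoded message: CBCDDD


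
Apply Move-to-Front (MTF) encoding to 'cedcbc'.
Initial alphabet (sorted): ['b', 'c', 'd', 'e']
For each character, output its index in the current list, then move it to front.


MTF encoding:
'c': index 1 in ['b', 'c', 'd', 'e'] -> ['c', 'b', 'd', 'e']
'e': index 3 in ['c', 'b', 'd', 'e'] -> ['e', 'c', 'b', 'd']
'd': index 3 in ['e', 'c', 'b', 'd'] -> ['d', 'e', 'c', 'b']
'c': index 2 in ['d', 'e', 'c', 'b'] -> ['c', 'd', 'e', 'b']
'b': index 3 in ['c', 'd', 'e', 'b'] -> ['b', 'c', 'd', 'e']
'c': index 1 in ['b', 'c', 'd', 'e'] -> ['c', 'b', 'd', 'e']


Output: [1, 3, 3, 2, 3, 1]


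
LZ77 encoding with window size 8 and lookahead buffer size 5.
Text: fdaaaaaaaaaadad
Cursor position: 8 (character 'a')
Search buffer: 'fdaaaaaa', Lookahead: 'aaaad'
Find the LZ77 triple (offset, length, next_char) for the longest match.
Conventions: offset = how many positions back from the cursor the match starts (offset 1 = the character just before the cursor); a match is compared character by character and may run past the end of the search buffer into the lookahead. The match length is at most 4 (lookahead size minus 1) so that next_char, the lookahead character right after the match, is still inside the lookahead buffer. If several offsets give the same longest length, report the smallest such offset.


Try each offset into the search buffer:
  offset=1 (pos 7, char 'a'): match length 4
  offset=2 (pos 6, char 'a'): match length 4
  offset=3 (pos 5, char 'a'): match length 4
  offset=4 (pos 4, char 'a'): match length 4
  offset=5 (pos 3, char 'a'): match length 4
  offset=6 (pos 2, char 'a'): match length 4
  offset=7 (pos 1, char 'd'): match length 0
  offset=8 (pos 0, char 'f'): match length 0
Longest match has length 4, found at offsets 1, 2, 3, 4, 5, 6; take the smallest, offset 1.
next_char = character at position 8 + 4 = 12 -> 'd'

Best match: offset=1, length=4 (matching 'aaaa' starting at position 7)
LZ77 triple: (1, 4, 'd')


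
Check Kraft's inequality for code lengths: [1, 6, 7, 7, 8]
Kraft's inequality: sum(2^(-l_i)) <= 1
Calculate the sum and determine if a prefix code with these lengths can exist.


Sum = 2^(-1) + 2^(-6) + 2^(-7) + 2^(-7) + 2^(-8)
    = 0.5 + 0.015625 + 0.0078125 + 0.0078125 + 0.00390625
    = 137/256 = 0.53515625
Since 0.53515625 <= 1, Kraft's inequality IS satisfied.
A prefix code with these lengths CAN exist.

Kraft sum = 0.53515625. Satisfied.


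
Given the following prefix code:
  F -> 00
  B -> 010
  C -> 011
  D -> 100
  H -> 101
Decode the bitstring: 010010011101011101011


Decoding step by step:
Bits 010 -> B
Bits 010 -> B
Bits 011 -> C
Bits 101 -> H
Bits 011 -> C
Bits 101 -> H
Bits 011 -> C


Decoded message: BBCHCHC


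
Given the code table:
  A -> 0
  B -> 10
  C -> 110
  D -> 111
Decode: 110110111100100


Decoding:
110 -> C
110 -> C
111 -> D
10 -> B
0 -> A
10 -> B
0 -> A


Result: CCDBABA


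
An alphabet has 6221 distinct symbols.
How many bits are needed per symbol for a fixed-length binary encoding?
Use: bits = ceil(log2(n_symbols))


log2(6221) = 12.6029
Bracket: 2^12 = 4096 < 6221 <= 2^13 = 8192
So ceil(log2(6221)) = 13

bits = ceil(log2(6221)) = ceil(12.6029) = 13 bits


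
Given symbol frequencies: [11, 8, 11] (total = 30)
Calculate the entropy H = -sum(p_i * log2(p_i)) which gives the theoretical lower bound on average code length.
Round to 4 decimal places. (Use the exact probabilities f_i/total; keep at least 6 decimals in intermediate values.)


Per-symbol terms -p_i * log2(p_i) with p_i = f_i/30:
  p = 11/30 = 0.366667: log2(p) = -1.447459, -p*log2(p) = 0.530735
  p = 8/30 = 0.266667: log2(p) = -1.906891, -p*log2(p) = 0.508504
  p = 11/30 = 0.366667: log2(p) = -1.447459, -p*log2(p) = 0.530735
H = 0.530735 + 0.508504 + 0.530735 = 1.569974

H = 1.57 bits/symbol


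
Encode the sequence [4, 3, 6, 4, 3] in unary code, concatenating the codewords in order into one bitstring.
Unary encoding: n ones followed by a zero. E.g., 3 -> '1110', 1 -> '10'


Encode each number as n ones followed by a terminating 0:
  4 -> 11110 (5 bits)
  3 -> 1110 (4 bits)
  6 -> 1111110 (7 bits)
  4 -> 11110 (5 bits)
  3 -> 1110 (4 bits)
Total length = 5 + 4 + 7 + 5 + 4 = 25 bits.

Unary([4, 3, 6, 4, 3]) = 1111011101111110111101110 (25 bits)


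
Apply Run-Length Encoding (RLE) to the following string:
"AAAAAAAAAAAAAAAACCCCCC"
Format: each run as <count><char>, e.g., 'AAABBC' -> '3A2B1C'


Scanning runs left to right:
  i=0: run of 'A' x 16 -> '16A'
  i=16: run of 'C' x 6 -> '6C'

RLE = 16A6C


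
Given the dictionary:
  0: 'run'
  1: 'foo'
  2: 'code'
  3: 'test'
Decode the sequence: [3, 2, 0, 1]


Look up each index in the dictionary:
  3 -> 'test'
  2 -> 'code'
  0 -> 'run'
  1 -> 'foo'

Decoded: "test code run foo"


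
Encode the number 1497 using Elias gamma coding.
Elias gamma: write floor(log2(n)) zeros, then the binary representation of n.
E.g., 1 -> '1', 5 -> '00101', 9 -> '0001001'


num_bits = floor(log2(1497)) + 1 = 11
leading_zeros = num_bits - 1 = 10
binary(1497) = 10111011001

Elias gamma(1497) = '0000000000' + '10111011001' = 000000000010111011001 (21 bits)


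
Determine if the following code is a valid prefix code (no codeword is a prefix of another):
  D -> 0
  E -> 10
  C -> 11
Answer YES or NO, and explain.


Checking each pair (does one codeword prefix another?):
  D='0' vs E='10': no prefix
  D='0' vs C='11': no prefix
  E='10' vs D='0': no prefix
  E='10' vs C='11': no prefix
  C='11' vs D='0': no prefix
  C='11' vs E='10': no prefix
No violation found over all pairs.

YES -- this is a valid prefix code. No codeword is a prefix of any other codeword.


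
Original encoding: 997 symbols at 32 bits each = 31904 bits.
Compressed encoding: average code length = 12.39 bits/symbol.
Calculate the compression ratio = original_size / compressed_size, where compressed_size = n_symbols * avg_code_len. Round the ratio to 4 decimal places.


original_size = n_symbols * orig_bits = 997 * 32 = 31904 bits
compressed_size = n_symbols * avg_code_len = 997 * 12.39 = 12352.83 bits
ratio = original_size / compressed_size = 31904 / 12352.83 = 2.5827

Compression ratio = 2.5827


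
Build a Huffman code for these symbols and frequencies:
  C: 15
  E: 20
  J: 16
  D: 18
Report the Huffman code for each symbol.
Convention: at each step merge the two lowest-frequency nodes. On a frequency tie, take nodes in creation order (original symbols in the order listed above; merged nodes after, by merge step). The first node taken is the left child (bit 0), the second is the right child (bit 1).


Huffman tree construction:
Step 1: Merge C(15) + J(16) = 31
Step 2: Merge D(18) + E(20) = 38
Step 3: Merge (C+J)(31) + (D+E)(38) = 69
Read each symbol's code off the tree from the root (left child = 0, right child = 1).

Codes:
  C: 00 (length 2)
  E: 11 (length 2)
  J: 01 (length 2)
  D: 10 (length 2)
Average code length: 138/69 = 2.0000 bits/symbol


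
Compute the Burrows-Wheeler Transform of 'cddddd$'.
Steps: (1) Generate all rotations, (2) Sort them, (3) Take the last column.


Rotations (sorted):
  0: $cddddd -> last char: d
  1: cddddd$ -> last char: $
  2: d$cdddd -> last char: d
  3: dd$cddd -> last char: d
  4: ddd$cdd -> last char: d
  5: dddd$cd -> last char: d
  6: ddddd$c -> last char: c


BWT = d$ddddc


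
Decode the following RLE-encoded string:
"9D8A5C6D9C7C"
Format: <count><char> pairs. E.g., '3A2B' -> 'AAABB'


Expanding each <count><char> pair:
  9D -> 'DDDDDDDDD'
  8A -> 'AAAAAAAA'
  5C -> 'CCCCC'
  6D -> 'DDDDDD'
  9C -> 'CCCCCCCCC'
  7C -> 'CCCCCCC'

Decoded = DDDDDDDDDAAAAAAAACCCCCDDDDDDCCCCCCCCCCCCCCCC


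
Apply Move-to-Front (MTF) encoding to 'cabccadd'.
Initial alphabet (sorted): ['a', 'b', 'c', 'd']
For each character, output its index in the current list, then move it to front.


MTF encoding:
'c': index 2 in ['a', 'b', 'c', 'd'] -> ['c', 'a', 'b', 'd']
'a': index 1 in ['c', 'a', 'b', 'd'] -> ['a', 'c', 'b', 'd']
'b': index 2 in ['a', 'c', 'b', 'd'] -> ['b', 'a', 'c', 'd']
'c': index 2 in ['b', 'a', 'c', 'd'] -> ['c', 'b', 'a', 'd']
'c': index 0 in ['c', 'b', 'a', 'd'] -> ['c', 'b', 'a', 'd']
'a': index 2 in ['c', 'b', 'a', 'd'] -> ['a', 'c', 'b', 'd']
'd': index 3 in ['a', 'c', 'b', 'd'] -> ['d', 'a', 'c', 'b']
'd': index 0 in ['d', 'a', 'c', 'b'] -> ['d', 'a', 'c', 'b']


Output: [2, 1, 2, 2, 0, 2, 3, 0]


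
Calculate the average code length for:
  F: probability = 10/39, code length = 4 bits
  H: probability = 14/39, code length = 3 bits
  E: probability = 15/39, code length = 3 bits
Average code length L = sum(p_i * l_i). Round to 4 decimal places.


Weighted contributions p_i * l_i:
  F: (10/39) * 4 = 40/39
  H: (14/39) * 3 = 42/39
  E: (15/39) * 3 = 45/39
Sum = (40 + 42 + 45)/39 = 127/39

L = 127/39 = 3.2564 bits/symbol


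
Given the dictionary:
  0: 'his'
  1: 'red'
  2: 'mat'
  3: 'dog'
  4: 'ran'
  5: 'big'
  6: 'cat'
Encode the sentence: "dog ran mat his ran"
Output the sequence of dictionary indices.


Look up each word in the dictionary:
  'dog' -> 3
  'ran' -> 4
  'mat' -> 2
  'his' -> 0
  'ran' -> 4

Encoded: [3, 4, 2, 0, 4]


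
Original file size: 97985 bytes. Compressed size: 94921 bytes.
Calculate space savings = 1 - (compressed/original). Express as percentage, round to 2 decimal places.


ratio = compressed/original = 94921/97985 = 0.96873
savings = 1 - ratio = 1 - 0.96873 = 0.03127
as a percentage: 0.03127 * 100 = 3.13%

Space savings = 1 - 94921/97985 = 3.13%


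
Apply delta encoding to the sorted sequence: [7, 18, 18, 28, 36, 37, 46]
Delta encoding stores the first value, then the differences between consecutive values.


First value: 7
Deltas:
  18 - 7 = 11
  18 - 18 = 0
  28 - 18 = 10
  36 - 28 = 8
  37 - 36 = 1
  46 - 37 = 9


Delta encoded: [7, 11, 0, 10, 8, 1, 9]


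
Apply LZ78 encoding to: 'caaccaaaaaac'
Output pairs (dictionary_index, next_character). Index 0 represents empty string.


LZ78 encoding steps:
Dictionary: {0: ''}
Step 1: w='' (idx 0), next='c' -> output (0, 'c'), add 'c' as idx 1
Step 2: w='' (idx 0), next='a' -> output (0, 'a'), add 'a' as idx 2
Step 3: w='a' (idx 2), next='c' -> output (2, 'c'), add 'ac' as idx 3
Step 4: w='c' (idx 1), next='a' -> output (1, 'a'), add 'ca' as idx 4
Step 5: w='a' (idx 2), next='a' -> output (2, 'a'), add 'aa' as idx 5
Step 6: w='aa' (idx 5), next='a' -> output (5, 'a'), add 'aaa' as idx 6
Step 7: w='c' (idx 1), end of input -> output (1, '')


Encoded: [(0, 'c'), (0, 'a'), (2, 'c'), (1, 'a'), (2, 'a'), (5, 'a'), (1, '')]


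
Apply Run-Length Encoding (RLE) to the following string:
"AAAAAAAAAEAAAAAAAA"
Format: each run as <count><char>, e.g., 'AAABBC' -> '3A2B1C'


Scanning runs left to right:
  i=0: run of 'A' x 9 -> '9A'
  i=9: run of 'E' x 1 -> '1E'
  i=10: run of 'A' x 8 -> '8A'

RLE = 9A1E8A


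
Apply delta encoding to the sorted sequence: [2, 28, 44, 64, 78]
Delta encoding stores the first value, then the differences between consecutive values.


First value: 2
Deltas:
  28 - 2 = 26
  44 - 28 = 16
  64 - 44 = 20
  78 - 64 = 14


Delta encoded: [2, 26, 16, 20, 14]


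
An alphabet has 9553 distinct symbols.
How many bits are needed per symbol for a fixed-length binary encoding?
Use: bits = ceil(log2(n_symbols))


log2(9553) = 13.2217
Bracket: 2^13 = 8192 < 9553 <= 2^14 = 16384
So ceil(log2(9553)) = 14

bits = ceil(log2(9553)) = ceil(13.2217) = 14 bits


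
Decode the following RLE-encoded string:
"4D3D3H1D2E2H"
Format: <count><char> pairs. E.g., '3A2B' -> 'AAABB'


Expanding each <count><char> pair:
  4D -> 'DDDD'
  3D -> 'DDD'
  3H -> 'HHH'
  1D -> 'D'
  2E -> 'EE'
  2H -> 'HH'

Decoded = DDDDDDDHHHDEEHH


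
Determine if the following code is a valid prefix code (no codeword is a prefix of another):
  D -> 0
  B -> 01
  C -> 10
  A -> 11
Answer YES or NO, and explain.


Checking each pair (does one codeword prefix another?):
  D='0' vs B='01': prefix -- VIOLATION

NO -- this is NOT a valid prefix code. D (0) is a prefix of B (01).


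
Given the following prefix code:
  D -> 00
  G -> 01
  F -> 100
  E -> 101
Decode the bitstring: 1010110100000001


Decoding step by step:
Bits 101 -> E
Bits 01 -> G
Bits 101 -> E
Bits 00 -> D
Bits 00 -> D
Bits 00 -> D
Bits 01 -> G


Decoded message: EGEDDDG


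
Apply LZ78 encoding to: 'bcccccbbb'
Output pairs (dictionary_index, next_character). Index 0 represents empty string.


LZ78 encoding steps:
Dictionary: {0: ''}
Step 1: w='' (idx 0), next='b' -> output (0, 'b'), add 'b' as idx 1
Step 2: w='' (idx 0), next='c' -> output (0, 'c'), add 'c' as idx 2
Step 3: w='c' (idx 2), next='c' -> output (2, 'c'), add 'cc' as idx 3
Step 4: w='cc' (idx 3), next='b' -> output (3, 'b'), add 'ccb' as idx 4
Step 5: w='b' (idx 1), next='b' -> output (1, 'b'), add 'bb' as idx 5


Encoded: [(0, 'b'), (0, 'c'), (2, 'c'), (3, 'b'), (1, 'b')]


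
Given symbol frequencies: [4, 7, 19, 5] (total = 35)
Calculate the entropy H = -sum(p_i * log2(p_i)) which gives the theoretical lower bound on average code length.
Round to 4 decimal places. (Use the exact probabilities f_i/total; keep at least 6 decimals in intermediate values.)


Per-symbol terms -p_i * log2(p_i) with p_i = f_i/35:
  p = 4/35 = 0.114286: log2(p) = -3.129283, -p*log2(p) = 0.357632
  p = 7/35 = 0.200000: log2(p) = -2.321928, -p*log2(p) = 0.464386
  p = 19/35 = 0.542857: log2(p) = -0.881356, -p*log2(p) = 0.478450
  p = 5/35 = 0.142857: log2(p) = -2.807355, -p*log2(p) = 0.401051
H = 0.357632 + 0.464386 + 0.478450 + 0.401051 = 1.701519

H = 1.7015 bits/symbol


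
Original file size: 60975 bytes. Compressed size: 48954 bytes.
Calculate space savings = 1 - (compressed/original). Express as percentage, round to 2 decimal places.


ratio = compressed/original = 48954/60975 = 0.802854
savings = 1 - ratio = 1 - 0.802854 = 0.197146
as a percentage: 0.197146 * 100 = 19.71%

Space savings = 1 - 48954/60975 = 19.71%


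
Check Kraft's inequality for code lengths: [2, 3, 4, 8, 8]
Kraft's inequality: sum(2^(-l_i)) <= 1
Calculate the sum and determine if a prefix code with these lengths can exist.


Sum = 2^(-2) + 2^(-3) + 2^(-4) + 2^(-8) + 2^(-8)
    = 0.25 + 0.125 + 0.0625 + 0.00390625 + 0.00390625
    = 114/256 = 0.4453125
Since 0.4453125 <= 1, Kraft's inequality IS satisfied.
A prefix code with these lengths CAN exist.

Kraft sum = 0.4453125. Satisfied.


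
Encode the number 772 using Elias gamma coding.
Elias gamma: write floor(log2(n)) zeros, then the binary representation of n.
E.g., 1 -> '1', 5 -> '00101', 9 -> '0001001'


num_bits = floor(log2(772)) + 1 = 10
leading_zeros = num_bits - 1 = 9
binary(772) = 1100000100

Elias gamma(772) = '000000000' + '1100000100' = 0000000001100000100 (19 bits)
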